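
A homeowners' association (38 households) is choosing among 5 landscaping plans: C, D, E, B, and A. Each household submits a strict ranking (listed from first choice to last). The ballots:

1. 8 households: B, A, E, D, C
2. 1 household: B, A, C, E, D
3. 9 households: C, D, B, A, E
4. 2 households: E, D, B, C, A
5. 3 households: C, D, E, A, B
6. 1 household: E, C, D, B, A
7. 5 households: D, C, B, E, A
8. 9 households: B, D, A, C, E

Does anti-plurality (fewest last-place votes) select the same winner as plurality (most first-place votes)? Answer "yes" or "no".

no

Anti-plurality — last-place votes: C 8, D 1, E 18, B 3, A 8. Winner: D.
Plurality — first-place votes: C 12, D 5, E 3, B 18, A 0. Winner: B.
The two methods disagree.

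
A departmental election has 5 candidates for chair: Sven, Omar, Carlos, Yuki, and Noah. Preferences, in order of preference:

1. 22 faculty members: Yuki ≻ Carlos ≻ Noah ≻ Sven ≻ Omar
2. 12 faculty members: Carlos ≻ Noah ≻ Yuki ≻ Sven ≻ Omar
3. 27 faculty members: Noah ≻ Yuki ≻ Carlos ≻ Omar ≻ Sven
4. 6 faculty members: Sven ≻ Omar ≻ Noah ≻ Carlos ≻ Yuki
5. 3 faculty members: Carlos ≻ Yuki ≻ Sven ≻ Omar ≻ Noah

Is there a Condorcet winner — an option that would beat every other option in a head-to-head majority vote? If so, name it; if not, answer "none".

Checking pairwise contests:
Carlos beats Sven 64–6.
Sven beats Omar 43–27.
Yuki beats Carlos 49–21.
Noah beats Yuki 45–25.
Carlos beats Noah 37–33.
Every option loses at least one head-to-head, so there is no Condorcet winner.

none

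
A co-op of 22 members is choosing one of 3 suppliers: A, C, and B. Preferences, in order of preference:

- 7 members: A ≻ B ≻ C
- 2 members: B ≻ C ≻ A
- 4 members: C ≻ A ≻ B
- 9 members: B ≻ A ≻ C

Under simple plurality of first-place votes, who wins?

First-place votes: A 7, C 4, B 11.
B has the most first-place votes.

B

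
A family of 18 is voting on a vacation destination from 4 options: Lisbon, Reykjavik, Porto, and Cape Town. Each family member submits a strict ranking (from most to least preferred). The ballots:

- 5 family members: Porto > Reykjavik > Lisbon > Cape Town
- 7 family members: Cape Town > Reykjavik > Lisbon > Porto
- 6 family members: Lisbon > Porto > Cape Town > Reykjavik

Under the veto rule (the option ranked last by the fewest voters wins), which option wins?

Last-place votes: Lisbon 0, Reykjavik 6, Porto 7, Cape Town 5.
Lisbon is ranked last by the fewest voters, so Lisbon wins.

Lisbon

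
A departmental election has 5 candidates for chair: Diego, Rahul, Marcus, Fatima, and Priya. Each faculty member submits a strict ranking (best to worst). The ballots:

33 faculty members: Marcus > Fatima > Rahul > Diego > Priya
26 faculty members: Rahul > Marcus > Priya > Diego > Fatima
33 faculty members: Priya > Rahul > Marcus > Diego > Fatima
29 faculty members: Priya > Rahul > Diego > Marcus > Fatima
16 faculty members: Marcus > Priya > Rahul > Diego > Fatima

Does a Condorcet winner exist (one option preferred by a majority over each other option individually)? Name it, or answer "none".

Checking pairwise contests:
Rahul beats Diego 137–0.
Priya beats Rahul 78–59.
Rahul beats Marcus 88–49.
Diego beats Fatima 104–33.
Marcus beats Priya 75–62.
Every option loses at least one head-to-head, so there is no Condorcet winner.

none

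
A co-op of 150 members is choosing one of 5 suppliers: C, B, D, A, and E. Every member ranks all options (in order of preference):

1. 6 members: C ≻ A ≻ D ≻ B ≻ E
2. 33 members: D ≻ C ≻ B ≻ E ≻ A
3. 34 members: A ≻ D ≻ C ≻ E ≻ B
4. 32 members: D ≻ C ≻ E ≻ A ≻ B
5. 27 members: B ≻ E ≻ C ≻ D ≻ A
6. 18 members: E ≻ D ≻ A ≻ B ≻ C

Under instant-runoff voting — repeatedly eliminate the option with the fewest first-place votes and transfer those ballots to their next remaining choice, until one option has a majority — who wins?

D

Round 1: C 6, B 27, D 65, A 34, E 18. Eliminate C.
Round 2: B 27, D 65, A 40, E 18. Eliminate E.
Round 3: B 27, D 83, A 40. D has a majority.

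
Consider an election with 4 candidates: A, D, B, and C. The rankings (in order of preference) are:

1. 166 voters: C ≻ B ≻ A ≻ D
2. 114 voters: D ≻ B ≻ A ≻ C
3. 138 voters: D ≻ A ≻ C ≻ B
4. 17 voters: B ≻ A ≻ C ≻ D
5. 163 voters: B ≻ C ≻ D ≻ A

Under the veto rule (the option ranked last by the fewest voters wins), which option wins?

Last-place votes: A 163, D 183, B 138, C 114.
C is ranked last by the fewest voters, so C wins.

C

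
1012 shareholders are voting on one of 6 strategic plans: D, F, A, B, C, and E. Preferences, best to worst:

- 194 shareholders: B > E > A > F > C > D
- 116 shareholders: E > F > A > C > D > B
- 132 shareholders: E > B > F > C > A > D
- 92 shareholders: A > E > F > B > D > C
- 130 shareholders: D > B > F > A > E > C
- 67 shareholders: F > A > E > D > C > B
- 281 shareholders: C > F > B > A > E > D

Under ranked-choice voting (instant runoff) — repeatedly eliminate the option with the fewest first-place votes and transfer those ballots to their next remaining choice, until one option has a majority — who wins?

B

Round 1: D 130, F 67, A 92, B 194, C 281, E 248. Eliminate F.
Round 2: D 130, A 159, B 194, C 281, E 248. Eliminate D.
Round 3: A 159, B 324, C 281, E 248. Eliminate A.
Round 4: B 324, C 281, E 407. Eliminate C.
Round 5: B 605, E 407. B has a majority.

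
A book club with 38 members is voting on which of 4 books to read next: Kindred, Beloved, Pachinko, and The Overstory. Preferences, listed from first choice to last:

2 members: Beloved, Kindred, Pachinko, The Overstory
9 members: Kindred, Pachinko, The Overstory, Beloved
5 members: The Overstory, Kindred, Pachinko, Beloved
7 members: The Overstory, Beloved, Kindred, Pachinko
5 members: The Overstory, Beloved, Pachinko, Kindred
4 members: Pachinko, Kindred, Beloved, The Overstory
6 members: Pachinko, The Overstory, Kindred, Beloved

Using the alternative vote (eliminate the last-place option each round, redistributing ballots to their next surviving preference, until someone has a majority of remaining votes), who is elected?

Round 1: Kindred 9, Beloved 2, Pachinko 10, The Overstory 17. Eliminate Beloved.
Round 2: Kindred 11, Pachinko 10, The Overstory 17. Eliminate Pachinko.
Round 3: Kindred 15, The Overstory 23. The Overstory has a majority.

The Overstory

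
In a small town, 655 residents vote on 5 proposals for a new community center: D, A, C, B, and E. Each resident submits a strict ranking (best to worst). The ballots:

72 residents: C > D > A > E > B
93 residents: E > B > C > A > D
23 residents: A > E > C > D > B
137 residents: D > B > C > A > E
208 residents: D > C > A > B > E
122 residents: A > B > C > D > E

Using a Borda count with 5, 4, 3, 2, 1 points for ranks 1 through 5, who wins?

D: 72·4 + 93·1 + 23·2 + 137·5 + 208·5 + 122·2 = 2396
A: 72·3 + 93·2 + 23·5 + 137·2 + 208·3 + 122·5 = 2025
C: 72·5 + 93·3 + 23·3 + 137·3 + 208·4 + 122·3 = 2317
B: 72·1 + 93·4 + 23·1 + 137·4 + 208·2 + 122·4 = 1919
E: 72·2 + 93·5 + 23·4 + 137·1 + 208·1 + 122·1 = 1168
D has the highest Borda score (2396).

D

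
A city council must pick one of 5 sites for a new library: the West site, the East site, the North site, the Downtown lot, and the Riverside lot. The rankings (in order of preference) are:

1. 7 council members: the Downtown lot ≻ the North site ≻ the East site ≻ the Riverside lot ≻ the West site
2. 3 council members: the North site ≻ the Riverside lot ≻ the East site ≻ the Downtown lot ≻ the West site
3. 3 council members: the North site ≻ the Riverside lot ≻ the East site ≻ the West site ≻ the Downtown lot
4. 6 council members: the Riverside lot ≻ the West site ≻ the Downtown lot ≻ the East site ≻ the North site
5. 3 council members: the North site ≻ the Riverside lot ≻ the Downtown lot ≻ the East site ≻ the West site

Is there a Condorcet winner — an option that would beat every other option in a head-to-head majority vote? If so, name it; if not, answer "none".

Checking pairwise contests:
the East site beats the West site 16–6.
the North site beats the East site 16–6.
the Downtown lot beats the North site 13–9.
the Riverside lot beats the Downtown lot 15–7.
the North site beats the Riverside lot 16–6.
Every option loses at least one head-to-head, so there is no Condorcet winner.

none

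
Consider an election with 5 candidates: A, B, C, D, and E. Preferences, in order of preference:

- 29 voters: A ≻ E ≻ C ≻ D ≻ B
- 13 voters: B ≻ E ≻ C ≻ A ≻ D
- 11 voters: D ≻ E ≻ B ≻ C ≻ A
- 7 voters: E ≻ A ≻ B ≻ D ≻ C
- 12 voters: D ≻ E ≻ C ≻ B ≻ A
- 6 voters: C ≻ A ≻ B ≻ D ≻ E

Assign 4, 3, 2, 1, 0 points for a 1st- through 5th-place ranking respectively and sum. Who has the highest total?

A: 29·4 + 13·1 + 11·0 + 7·3 + 12·0 + 6·3 = 168
B: 29·0 + 13·4 + 11·2 + 7·2 + 12·1 + 6·2 = 112
C: 29·2 + 13·2 + 11·1 + 7·0 + 12·2 + 6·4 = 143
D: 29·1 + 13·0 + 11·4 + 7·1 + 12·4 + 6·1 = 134
E: 29·3 + 13·3 + 11·3 + 7·4 + 12·3 + 6·0 = 223
E has the highest Borda score (223).

E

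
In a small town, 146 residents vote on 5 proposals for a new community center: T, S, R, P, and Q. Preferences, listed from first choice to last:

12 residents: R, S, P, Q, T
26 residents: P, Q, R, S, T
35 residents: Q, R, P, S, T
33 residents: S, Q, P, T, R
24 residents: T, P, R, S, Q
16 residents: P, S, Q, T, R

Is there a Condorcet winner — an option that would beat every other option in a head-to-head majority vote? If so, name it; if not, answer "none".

P

P vs T: 122–24 for P.
P vs S: 101–45 for P.
P vs R: 99–47 for P.
P vs Q: 78–68 for P.
P beats every other option head-to-head.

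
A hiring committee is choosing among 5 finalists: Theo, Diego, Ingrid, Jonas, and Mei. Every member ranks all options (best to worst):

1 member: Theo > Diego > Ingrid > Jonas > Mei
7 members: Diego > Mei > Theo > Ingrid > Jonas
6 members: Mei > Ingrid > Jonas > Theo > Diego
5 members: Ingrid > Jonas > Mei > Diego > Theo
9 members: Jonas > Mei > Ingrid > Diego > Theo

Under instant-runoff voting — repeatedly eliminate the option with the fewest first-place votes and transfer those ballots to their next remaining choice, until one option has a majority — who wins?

Jonas

Round 1: Theo 1, Diego 7, Ingrid 5, Jonas 9, Mei 6. Eliminate Theo.
Round 2: Diego 8, Ingrid 5, Jonas 9, Mei 6. Eliminate Ingrid.
Round 3: Diego 8, Jonas 14, Mei 6. Eliminate Mei.
Round 4: Diego 8, Jonas 20. Jonas has a majority.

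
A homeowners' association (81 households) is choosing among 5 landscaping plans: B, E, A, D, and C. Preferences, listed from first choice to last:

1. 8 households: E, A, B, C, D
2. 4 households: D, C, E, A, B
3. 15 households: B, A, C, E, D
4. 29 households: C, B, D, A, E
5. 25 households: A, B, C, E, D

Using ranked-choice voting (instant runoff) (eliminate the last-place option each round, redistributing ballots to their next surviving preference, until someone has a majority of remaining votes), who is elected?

Round 1: B 15, E 8, A 25, D 4, C 29. Eliminate D.
Round 2: B 15, E 8, A 25, C 33. Eliminate E.
Round 3: B 15, A 33, C 33. Eliminate B.
Round 4: A 48, C 33. A has a majority.

A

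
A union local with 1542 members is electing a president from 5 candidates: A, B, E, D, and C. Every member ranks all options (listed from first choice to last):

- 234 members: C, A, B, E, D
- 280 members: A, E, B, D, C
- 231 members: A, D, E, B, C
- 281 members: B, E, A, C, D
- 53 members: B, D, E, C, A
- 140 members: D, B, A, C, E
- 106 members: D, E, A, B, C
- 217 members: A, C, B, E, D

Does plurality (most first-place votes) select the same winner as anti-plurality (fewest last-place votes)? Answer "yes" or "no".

Plurality — first-place votes: A 728, B 334, E 0, D 246, C 234. Winner: A.
Anti-plurality — last-place votes: A 53, B 0, E 140, D 732, C 617. Winner: B.
The two methods disagree.

no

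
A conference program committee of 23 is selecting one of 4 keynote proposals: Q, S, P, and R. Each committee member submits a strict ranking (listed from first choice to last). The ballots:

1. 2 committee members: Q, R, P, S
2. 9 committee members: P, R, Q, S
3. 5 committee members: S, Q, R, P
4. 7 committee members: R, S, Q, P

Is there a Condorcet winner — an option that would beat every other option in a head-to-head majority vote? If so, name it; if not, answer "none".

R vs Q: 16–7 for R.
R vs S: 18–5 for R.
R vs P: 14–9 for R.
R beats every other option head-to-head.

R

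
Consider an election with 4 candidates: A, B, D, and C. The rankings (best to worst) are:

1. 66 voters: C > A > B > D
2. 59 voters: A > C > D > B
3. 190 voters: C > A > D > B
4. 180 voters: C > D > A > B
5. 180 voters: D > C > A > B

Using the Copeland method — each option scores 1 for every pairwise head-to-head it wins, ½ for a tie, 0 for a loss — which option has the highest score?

C

A: beats B; loses to D and C → score 1.
B: loses to A, D, and C → score 0.
D: beats A and B; loses to C → score 2.
C: beats A, B, and D → score 3.
C has the best pairwise record.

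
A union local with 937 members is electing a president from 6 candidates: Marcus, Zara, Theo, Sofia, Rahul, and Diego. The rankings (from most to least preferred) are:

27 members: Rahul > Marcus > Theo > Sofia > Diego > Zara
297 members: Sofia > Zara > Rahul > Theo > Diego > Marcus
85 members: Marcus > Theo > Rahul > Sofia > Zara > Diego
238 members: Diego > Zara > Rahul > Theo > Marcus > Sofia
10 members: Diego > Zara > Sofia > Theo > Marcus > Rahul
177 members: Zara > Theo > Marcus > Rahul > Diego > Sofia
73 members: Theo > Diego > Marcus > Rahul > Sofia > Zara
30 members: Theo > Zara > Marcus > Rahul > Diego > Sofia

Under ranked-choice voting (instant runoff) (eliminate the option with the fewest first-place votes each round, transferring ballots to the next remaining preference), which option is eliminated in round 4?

Zara

Round 1: Marcus 85, Zara 177, Theo 103, Sofia 297, Rahul 27, Diego 248. Eliminate Rahul.
Round 2: Marcus 112, Zara 177, Theo 103, Sofia 297, Diego 248. Eliminate Theo.
Round 3: Marcus 112, Zara 207, Sofia 297, Diego 321. Eliminate Marcus.
Round 4: Zara 207, Sofia 409, Diego 321. Eliminate Zara.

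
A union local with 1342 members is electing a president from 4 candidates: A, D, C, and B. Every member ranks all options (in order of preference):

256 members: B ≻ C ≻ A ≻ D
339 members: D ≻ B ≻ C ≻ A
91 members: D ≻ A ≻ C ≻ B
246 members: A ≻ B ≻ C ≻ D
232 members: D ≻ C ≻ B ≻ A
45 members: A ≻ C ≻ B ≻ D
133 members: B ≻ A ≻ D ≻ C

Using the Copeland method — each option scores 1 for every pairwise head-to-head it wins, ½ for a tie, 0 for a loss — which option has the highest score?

B

A: beats D; loses to C and B → score 1.
D: beats C; loses to A and B → score 1.
C: beats A; loses to D and B → score 1.
B: beats A, D, and C → score 3.
B has the best pairwise record.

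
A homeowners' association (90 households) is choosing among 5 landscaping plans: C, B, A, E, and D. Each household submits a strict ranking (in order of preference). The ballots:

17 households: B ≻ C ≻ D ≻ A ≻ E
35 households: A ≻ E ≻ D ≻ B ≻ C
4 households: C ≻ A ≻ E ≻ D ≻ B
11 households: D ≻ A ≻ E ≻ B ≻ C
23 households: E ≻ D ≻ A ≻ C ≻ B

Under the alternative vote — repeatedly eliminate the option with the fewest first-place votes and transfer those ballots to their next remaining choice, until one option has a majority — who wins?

Round 1: C 4, B 17, A 35, E 23, D 11. Eliminate C.
Round 2: B 17, A 39, E 23, D 11. Eliminate D.
Round 3: B 17, A 50, E 23. A has a majority.

A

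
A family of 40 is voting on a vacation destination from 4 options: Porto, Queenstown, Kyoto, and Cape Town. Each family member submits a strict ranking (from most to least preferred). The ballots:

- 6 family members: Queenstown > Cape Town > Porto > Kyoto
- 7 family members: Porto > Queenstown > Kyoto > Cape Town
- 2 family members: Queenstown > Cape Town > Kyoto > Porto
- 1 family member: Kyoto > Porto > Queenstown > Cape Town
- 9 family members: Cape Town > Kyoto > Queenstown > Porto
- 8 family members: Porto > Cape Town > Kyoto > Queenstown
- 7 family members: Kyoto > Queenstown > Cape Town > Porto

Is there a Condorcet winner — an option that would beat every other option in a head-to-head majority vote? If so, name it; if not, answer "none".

Checking pairwise contests:
Queenstown beats Porto 24–16.
Kyoto beats Queenstown 25–15.
Porto beats Kyoto 21–19.
Queenstown beats Cape Town 23–17.
Every option loses at least one head-to-head, so there is no Condorcet winner.

none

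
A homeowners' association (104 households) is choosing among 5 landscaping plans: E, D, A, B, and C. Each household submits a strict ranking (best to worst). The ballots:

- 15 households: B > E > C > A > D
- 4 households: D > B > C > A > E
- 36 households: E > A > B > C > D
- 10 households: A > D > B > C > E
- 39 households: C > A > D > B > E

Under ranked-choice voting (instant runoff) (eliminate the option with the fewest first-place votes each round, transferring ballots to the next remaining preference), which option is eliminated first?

D

Round 1: E 36, D 4, A 10, B 15, C 39. Eliminate D.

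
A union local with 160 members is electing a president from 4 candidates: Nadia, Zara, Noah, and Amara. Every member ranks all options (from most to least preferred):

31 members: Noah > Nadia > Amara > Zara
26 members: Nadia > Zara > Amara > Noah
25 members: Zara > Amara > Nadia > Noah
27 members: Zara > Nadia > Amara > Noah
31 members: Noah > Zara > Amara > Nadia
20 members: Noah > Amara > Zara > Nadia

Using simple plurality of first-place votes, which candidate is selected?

First-place votes: Nadia 26, Zara 52, Noah 82, Amara 0.
Noah has the most first-place votes.

Noah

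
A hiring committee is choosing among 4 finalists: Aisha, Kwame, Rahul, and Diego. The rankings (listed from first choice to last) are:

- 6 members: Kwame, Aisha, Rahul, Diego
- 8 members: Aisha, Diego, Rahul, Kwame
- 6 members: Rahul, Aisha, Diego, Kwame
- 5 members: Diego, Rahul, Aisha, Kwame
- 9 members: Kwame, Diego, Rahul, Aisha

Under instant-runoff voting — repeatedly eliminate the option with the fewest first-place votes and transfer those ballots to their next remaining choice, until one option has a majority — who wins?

Round 1: Aisha 8, Kwame 15, Rahul 6, Diego 5. Eliminate Diego.
Round 2: Aisha 8, Kwame 15, Rahul 11. Eliminate Aisha.
Round 3: Kwame 15, Rahul 19. Rahul has a majority.

Rahul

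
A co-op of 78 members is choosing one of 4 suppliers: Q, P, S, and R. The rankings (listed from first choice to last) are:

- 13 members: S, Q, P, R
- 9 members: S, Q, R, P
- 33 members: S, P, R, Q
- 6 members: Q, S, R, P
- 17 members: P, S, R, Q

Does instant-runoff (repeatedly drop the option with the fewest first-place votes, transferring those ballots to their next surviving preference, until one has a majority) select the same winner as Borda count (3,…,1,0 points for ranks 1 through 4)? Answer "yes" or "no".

Instant-runoff — R1 Q 6, P 17, S 55, R 0 (S winner). Winner: S.
Borda — scores: Q 62, P 130, S 211, R 65. Winner: S.
The two methods agree.

yes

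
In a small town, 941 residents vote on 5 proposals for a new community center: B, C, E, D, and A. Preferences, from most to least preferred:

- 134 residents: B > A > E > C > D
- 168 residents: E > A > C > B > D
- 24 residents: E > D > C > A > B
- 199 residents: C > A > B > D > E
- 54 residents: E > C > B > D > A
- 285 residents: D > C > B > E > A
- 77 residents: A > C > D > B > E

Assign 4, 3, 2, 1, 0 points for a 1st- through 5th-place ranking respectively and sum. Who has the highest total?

B: 134·4 + 168·1 + 24·0 + 199·2 + 54·2 + 285·2 + 77·1 = 1857
C: 134·1 + 168·2 + 24·2 + 199·4 + 54·3 + 285·3 + 77·3 = 2562
E: 134·2 + 168·4 + 24·4 + 199·0 + 54·4 + 285·1 + 77·0 = 1537
D: 134·0 + 168·0 + 24·3 + 199·1 + 54·1 + 285·4 + 77·2 = 1619
A: 134·3 + 168·3 + 24·1 + 199·3 + 54·0 + 285·0 + 77·4 = 1835
C has the highest Borda score (2562).

C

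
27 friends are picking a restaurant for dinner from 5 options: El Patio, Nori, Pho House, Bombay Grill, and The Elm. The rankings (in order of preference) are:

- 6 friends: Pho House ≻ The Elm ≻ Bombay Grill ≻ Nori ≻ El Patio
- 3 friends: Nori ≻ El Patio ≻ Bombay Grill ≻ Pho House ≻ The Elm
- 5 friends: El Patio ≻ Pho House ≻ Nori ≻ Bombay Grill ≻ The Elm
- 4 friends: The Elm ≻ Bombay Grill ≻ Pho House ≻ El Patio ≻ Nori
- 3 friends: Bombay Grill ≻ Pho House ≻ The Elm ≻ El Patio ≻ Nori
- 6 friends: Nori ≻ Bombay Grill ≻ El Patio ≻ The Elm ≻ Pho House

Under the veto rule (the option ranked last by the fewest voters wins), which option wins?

Last-place votes: El Patio 6, Nori 7, Pho House 6, Bombay Grill 0, The Elm 8.
Bombay Grill is ranked last by the fewest voters, so Bombay Grill wins.

Bombay Grill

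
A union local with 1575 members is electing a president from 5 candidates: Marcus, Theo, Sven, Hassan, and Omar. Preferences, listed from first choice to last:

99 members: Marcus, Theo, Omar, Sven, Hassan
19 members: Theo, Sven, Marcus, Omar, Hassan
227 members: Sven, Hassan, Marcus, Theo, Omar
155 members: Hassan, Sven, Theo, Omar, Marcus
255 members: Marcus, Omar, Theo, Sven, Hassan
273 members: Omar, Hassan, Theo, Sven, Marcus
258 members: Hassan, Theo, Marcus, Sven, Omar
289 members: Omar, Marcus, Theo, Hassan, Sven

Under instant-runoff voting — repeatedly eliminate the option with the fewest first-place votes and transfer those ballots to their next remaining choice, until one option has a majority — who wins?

Omar

Round 1: Marcus 354, Theo 19, Sven 227, Hassan 413, Omar 562. Eliminate Theo.
Round 2: Marcus 354, Sven 246, Hassan 413, Omar 562. Eliminate Sven.
Round 3: Marcus 373, Hassan 640, Omar 562. Eliminate Marcus.
Round 4: Hassan 640, Omar 935. Omar has a majority.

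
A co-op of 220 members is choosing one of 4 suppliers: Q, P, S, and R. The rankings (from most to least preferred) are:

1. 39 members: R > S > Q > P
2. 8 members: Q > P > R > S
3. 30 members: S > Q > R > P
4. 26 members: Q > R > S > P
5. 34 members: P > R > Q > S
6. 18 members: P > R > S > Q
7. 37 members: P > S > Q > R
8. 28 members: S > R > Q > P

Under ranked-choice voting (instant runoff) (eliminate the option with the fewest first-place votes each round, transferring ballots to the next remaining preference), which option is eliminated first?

Round 1: Q 34, P 89, S 58, R 39. Eliminate Q.

Q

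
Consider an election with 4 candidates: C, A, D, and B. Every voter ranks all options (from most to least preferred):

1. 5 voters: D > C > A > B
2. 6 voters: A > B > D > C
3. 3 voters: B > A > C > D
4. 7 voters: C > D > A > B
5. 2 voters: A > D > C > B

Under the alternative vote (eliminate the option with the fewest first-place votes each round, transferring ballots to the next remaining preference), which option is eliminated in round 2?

Round 1: C 7, A 8, D 5, B 3. Eliminate B.
Round 2: C 7, A 11, D 5. Eliminate D.

D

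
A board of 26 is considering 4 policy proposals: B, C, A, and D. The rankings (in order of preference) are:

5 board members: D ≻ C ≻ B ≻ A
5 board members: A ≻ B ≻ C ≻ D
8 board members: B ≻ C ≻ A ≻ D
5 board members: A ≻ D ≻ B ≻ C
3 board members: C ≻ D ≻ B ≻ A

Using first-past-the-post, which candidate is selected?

First-place votes: B 8, C 3, A 10, D 5.
A has the most first-place votes.

A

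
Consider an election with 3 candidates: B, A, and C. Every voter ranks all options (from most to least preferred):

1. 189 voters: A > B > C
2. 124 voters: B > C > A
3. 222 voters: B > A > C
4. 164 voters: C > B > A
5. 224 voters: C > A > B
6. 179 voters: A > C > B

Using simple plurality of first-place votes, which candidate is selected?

C

First-place votes: B 346, A 368, C 388.
C has the most first-place votes.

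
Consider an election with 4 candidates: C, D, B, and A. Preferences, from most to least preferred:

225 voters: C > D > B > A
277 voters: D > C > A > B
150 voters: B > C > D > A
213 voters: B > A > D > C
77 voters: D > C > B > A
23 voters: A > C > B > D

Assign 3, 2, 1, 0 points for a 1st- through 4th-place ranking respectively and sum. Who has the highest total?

C: 225·3 + 277·2 + 150·2 + 213·0 + 77·2 + 23·2 = 1729
D: 225·2 + 277·3 + 150·1 + 213·1 + 77·3 + 23·0 = 1875
B: 225·1 + 277·0 + 150·3 + 213·3 + 77·1 + 23·1 = 1414
A: 225·0 + 277·1 + 150·0 + 213·2 + 77·0 + 23·3 = 772
D has the highest Borda score (1875).

D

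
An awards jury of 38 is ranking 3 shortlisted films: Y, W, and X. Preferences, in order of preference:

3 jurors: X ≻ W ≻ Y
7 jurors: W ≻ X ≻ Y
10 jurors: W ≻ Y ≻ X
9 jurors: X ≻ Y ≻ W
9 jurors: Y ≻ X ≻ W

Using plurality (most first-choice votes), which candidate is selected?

W

First-place votes: Y 9, W 17, X 12.
W has the most first-place votes.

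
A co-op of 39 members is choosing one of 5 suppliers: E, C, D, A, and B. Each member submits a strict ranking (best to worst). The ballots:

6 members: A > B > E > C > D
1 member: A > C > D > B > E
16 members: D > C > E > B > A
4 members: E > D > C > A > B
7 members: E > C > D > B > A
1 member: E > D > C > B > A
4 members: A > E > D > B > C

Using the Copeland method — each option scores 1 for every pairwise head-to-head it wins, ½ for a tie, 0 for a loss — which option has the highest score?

E

E: beats C, D, A, and B → score 4.
C: beats A and B; loses to E and D → score 2.
D: beats C, A, and B; loses to E → score 3.
A: loses to E, C, D, and B → score 0.
B: beats A; loses to E, C, and D → score 1.
E has the best pairwise record.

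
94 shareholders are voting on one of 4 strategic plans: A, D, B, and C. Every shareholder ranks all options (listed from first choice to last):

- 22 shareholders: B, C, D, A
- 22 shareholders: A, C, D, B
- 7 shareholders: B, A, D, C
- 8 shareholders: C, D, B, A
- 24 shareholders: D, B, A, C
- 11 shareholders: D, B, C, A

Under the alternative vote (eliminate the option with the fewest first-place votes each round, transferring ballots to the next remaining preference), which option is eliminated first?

Round 1: A 22, D 35, B 29, C 8. Eliminate C.

C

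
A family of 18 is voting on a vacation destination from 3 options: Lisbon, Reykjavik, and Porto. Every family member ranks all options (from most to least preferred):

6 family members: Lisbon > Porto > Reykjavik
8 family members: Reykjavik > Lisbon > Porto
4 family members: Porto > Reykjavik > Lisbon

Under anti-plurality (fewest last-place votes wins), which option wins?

Last-place votes: Lisbon 4, Reykjavik 6, Porto 8.
Lisbon is ranked last by the fewest voters, so Lisbon wins.

Lisbon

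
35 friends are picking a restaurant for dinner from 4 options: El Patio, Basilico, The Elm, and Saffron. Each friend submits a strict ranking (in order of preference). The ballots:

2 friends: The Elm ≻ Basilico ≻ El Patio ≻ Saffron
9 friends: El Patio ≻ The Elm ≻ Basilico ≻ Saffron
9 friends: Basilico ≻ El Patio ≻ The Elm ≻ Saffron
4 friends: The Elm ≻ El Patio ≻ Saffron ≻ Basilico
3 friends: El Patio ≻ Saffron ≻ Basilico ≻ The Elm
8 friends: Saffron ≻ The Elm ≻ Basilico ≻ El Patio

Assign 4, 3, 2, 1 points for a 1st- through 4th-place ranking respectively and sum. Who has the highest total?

El Patio: 2·2 + 9·4 + 9·3 + 4·3 + 3·4 + 8·1 = 99
Basilico: 2·3 + 9·2 + 9·4 + 4·1 + 3·2 + 8·2 = 86
The Elm: 2·4 + 9·3 + 9·2 + 4·4 + 3·1 + 8·3 = 96
Saffron: 2·1 + 9·1 + 9·1 + 4·2 + 3·3 + 8·4 = 69
El Patio has the highest Borda score (99).

El Patio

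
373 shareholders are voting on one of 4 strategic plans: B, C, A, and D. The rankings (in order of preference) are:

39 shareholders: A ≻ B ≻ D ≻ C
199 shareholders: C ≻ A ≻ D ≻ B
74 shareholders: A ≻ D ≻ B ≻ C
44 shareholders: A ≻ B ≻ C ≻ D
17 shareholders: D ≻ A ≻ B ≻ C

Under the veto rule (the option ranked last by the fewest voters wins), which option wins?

A

Last-place votes: B 199, C 130, A 0, D 44.
A is ranked last by the fewest voters, so A wins.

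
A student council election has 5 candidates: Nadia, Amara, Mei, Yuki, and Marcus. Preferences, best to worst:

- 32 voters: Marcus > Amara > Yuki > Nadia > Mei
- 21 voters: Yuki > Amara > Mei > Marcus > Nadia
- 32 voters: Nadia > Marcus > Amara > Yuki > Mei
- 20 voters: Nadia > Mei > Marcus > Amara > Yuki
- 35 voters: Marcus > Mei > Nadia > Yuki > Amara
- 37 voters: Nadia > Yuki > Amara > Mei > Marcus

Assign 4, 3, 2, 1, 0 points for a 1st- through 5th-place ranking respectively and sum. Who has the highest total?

Nadia: 32·1 + 21·0 + 32·4 + 20·4 + 35·2 + 37·4 = 458
Amara: 32·3 + 21·3 + 32·2 + 20·1 + 35·0 + 37·2 = 317
Mei: 32·0 + 21·2 + 32·0 + 20·3 + 35·3 + 37·1 = 244
Yuki: 32·2 + 21·4 + 32·1 + 20·0 + 35·1 + 37·3 = 326
Marcus: 32·4 + 21·1 + 32·3 + 20·2 + 35·4 + 37·0 = 425
Nadia has the highest Borda score (458).

Nadia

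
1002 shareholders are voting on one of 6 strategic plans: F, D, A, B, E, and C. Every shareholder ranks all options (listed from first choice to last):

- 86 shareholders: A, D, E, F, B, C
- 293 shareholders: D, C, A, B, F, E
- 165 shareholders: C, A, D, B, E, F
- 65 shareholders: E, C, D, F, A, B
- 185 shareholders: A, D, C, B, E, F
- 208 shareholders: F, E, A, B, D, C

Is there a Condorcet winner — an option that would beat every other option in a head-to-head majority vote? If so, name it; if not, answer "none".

none

Checking pairwise contests:
D beats F 794–208.
A beats D 644–358.
C beats A 523–479.
D beats B 794–208.
D beats E 729–273.
D beats C 772–230.
Every option loses at least one head-to-head, so there is no Condorcet winner.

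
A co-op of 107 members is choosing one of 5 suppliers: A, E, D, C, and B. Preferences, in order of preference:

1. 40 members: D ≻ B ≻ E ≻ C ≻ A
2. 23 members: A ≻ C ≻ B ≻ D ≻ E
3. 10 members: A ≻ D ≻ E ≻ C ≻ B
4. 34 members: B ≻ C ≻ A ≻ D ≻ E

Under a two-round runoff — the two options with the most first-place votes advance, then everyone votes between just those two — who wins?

Round 1 first-place votes: A 33, E 0, D 40, C 0, B 34.
D and B advance.
Runoff: D is preferred to B by 50 voters; B by 57.
B wins the runoff.

B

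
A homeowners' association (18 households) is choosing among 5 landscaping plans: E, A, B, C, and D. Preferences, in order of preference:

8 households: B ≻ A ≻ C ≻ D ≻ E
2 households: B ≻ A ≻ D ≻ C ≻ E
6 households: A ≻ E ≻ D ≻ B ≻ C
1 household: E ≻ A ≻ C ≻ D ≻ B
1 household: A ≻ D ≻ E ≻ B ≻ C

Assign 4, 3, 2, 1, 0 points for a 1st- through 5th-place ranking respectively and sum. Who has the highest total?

A

E: 8·0 + 2·0 + 6·3 + 1·4 + 1·2 = 24
A: 8·3 + 2·3 + 6·4 + 1·3 + 1·4 = 61
B: 8·4 + 2·4 + 6·1 + 1·0 + 1·1 = 47
C: 8·2 + 2·1 + 6·0 + 1·2 + 1·0 = 20
D: 8·1 + 2·2 + 6·2 + 1·1 + 1·3 = 28
A has the highest Borda score (61).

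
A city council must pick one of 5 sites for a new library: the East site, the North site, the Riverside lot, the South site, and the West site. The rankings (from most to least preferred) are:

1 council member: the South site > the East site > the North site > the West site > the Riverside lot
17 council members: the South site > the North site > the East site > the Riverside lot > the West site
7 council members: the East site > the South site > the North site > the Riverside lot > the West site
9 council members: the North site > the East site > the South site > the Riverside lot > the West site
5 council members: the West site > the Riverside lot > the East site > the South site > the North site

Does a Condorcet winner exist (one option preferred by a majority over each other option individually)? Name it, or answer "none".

Checking pairwise contests:
the North site beats the East site 26–13.
the South site beats the North site 30–9.
the East site beats the Riverside lot 34–5.
the East site beats the South site 21–18.
the East site beats the West site 34–5.
Every option loses at least one head-to-head, so there is no Condorcet winner.

none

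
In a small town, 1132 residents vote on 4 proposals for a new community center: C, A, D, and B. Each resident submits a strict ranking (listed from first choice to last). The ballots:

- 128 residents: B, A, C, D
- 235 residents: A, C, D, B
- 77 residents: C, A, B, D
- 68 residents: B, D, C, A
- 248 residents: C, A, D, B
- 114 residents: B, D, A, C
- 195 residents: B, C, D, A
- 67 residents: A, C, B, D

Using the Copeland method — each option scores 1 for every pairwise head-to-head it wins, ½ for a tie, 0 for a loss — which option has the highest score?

C

C: beats A, D, and B → score 3.
A: beats D and B; loses to C → score 2.
D: loses to C, A, and B → score 0.
B: beats D; loses to C and A → score 1.
C has the best pairwise record.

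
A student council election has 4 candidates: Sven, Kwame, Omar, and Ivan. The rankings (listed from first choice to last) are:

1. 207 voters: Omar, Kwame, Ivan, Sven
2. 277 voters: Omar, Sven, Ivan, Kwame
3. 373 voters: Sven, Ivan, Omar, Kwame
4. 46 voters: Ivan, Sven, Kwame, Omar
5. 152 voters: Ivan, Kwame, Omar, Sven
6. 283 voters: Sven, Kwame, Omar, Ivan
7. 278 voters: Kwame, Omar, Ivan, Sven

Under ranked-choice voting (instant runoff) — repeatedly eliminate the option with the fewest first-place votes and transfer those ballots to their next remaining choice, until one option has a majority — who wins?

Round 1: Sven 656, Kwame 278, Omar 484, Ivan 198. Eliminate Ivan.
Round 2: Sven 702, Kwame 430, Omar 484. Eliminate Kwame.
Round 3: Sven 702, Omar 914. Omar has a majority.

Omar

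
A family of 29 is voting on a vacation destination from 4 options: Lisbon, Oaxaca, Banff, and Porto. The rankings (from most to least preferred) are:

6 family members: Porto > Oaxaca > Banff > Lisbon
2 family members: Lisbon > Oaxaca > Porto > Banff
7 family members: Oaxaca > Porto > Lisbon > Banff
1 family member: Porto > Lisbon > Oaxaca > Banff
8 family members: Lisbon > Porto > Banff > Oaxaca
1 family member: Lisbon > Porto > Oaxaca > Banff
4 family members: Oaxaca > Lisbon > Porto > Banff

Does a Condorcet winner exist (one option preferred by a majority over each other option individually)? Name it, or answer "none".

none

Checking pairwise contests:
Oaxaca beats Lisbon 17–12.
Porto beats Oaxaca 16–13.
Lisbon beats Banff 23–6.
Lisbon beats Porto 15–14.
Every option loses at least one head-to-head, so there is no Condorcet winner.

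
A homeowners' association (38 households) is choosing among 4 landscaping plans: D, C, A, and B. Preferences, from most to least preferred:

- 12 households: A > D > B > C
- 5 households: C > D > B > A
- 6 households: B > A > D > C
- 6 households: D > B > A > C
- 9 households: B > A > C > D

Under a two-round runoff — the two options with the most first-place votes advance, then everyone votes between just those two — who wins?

Round 1 first-place votes: D 6, C 5, A 12, B 15.
B and A advance.
Runoff: B is preferred to A by 26 voters; A by 12.
B wins the runoff.

B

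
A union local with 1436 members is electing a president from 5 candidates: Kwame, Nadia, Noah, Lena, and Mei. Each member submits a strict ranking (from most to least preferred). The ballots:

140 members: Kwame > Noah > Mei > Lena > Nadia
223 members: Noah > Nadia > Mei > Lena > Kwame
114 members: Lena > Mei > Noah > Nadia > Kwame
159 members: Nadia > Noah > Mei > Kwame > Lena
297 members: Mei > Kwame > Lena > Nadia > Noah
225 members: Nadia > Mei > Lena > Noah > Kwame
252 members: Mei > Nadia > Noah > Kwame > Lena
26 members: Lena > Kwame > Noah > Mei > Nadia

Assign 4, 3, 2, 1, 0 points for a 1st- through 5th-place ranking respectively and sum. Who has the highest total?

Kwame: 140·4 + 223·0 + 114·0 + 159·1 + 297·3 + 225·0 + 252·1 + 26·3 = 1940
Nadia: 140·0 + 223·3 + 114·1 + 159·4 + 297·1 + 225·4 + 252·3 + 26·0 = 3372
Noah: 140·3 + 223·4 + 114·2 + 159·3 + 297·0 + 225·1 + 252·2 + 26·2 = 2798
Lena: 140·1 + 223·1 + 114·4 + 159·0 + 297·2 + 225·2 + 252·0 + 26·4 = 1967
Mei: 140·2 + 223·2 + 114·3 + 159·2 + 297·4 + 225·3 + 252·4 + 26·1 = 4283
Mei has the highest Borda score (4283).

Mei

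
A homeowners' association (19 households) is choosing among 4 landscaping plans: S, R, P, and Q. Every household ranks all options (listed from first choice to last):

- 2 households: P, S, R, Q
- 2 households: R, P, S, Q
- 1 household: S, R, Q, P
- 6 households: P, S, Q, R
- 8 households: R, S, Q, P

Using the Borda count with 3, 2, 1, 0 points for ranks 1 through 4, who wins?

S: 2·2 + 2·1 + 1·3 + 6·2 + 8·2 = 37
R: 2·1 + 2·3 + 1·2 + 6·0 + 8·3 = 34
P: 2·3 + 2·2 + 1·0 + 6·3 + 8·0 = 28
Q: 2·0 + 2·0 + 1·1 + 6·1 + 8·1 = 15
S has the highest Borda score (37).

S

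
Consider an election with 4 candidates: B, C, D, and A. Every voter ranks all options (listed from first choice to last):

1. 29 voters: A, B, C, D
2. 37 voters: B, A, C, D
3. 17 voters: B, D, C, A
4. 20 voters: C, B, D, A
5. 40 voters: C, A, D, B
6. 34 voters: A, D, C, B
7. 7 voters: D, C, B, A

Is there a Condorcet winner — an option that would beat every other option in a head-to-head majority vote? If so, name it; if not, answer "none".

A

A vs B: 103–81 for A.
A vs C: 100–84 for A.
A vs D: 140–44 for A.
A beats every other option head-to-head.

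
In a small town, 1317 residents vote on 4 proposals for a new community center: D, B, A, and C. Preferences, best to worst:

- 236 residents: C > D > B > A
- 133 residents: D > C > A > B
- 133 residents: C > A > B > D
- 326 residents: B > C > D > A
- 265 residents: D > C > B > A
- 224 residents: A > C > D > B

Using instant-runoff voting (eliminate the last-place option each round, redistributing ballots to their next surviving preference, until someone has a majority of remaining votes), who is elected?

Round 1: D 398, B 326, A 224, C 369. Eliminate A.
Round 2: D 398, B 326, C 593. Eliminate B.
Round 3: D 398, C 919. C has a majority.

C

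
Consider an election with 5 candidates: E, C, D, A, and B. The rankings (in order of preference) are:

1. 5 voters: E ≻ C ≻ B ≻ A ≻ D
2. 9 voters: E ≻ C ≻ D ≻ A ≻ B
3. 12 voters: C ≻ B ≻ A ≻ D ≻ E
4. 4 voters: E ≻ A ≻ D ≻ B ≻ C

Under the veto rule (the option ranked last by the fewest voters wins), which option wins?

Last-place votes: E 12, C 4, D 5, A 0, B 9.
A is ranked last by the fewest voters, so A wins.

A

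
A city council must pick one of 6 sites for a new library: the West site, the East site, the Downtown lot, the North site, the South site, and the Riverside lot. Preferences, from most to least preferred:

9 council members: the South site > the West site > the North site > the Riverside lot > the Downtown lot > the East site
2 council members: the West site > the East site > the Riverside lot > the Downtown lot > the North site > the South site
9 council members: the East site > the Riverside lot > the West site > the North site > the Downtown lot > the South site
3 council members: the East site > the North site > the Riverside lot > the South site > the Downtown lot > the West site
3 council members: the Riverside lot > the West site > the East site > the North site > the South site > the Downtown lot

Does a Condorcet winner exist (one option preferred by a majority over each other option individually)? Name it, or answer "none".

none

Checking pairwise contests:
the Riverside lot beats the West site 15–11.
the West site beats the East site 14–12.
the West site beats the Downtown lot 23–3.
the West site beats the North site 23–3.
the West site beats the South site 14–12.
the East site beats the Riverside lot 14–12.
Every option loses at least one head-to-head, so there is no Condorcet winner.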